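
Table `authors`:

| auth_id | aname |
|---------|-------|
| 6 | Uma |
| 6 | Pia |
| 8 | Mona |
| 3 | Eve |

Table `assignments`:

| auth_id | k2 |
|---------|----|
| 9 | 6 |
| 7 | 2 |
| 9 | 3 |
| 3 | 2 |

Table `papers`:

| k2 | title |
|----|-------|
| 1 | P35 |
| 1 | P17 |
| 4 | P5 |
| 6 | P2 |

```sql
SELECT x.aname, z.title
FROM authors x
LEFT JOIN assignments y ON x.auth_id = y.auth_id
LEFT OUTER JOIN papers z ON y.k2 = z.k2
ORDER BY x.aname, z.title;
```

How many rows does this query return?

4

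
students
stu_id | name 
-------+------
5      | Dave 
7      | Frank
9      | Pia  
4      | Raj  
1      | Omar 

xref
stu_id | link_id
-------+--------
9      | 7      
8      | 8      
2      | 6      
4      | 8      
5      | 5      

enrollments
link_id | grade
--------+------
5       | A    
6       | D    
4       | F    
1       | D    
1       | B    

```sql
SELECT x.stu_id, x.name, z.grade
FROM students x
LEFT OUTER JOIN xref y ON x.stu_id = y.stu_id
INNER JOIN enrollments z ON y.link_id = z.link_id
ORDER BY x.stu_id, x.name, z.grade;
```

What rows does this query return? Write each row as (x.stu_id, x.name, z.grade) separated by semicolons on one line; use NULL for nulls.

(5, Dave, A)

Joins associate left-to-right: students LEFT JOIN xref on stu_id gives 5 intermediate row(s).
Then INNER JOIN `enrollments z` on link_id: keep only rows whose y.link_id appears in z.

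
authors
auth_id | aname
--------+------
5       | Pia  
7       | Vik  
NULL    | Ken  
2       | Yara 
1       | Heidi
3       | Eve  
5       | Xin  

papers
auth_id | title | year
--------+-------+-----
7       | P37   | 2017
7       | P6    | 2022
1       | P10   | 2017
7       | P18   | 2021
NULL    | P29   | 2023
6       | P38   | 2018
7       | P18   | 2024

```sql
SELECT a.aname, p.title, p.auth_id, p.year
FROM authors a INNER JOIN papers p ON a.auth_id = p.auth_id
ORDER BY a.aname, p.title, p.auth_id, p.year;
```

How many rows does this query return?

5

INNER JOIN keeps only pairs where the ON condition holds.
Matching on a.auth_id = p.auth_id. A NULL in a compared column never satisfies the condition.
Matched pairs: 5.
Total: 5 rows.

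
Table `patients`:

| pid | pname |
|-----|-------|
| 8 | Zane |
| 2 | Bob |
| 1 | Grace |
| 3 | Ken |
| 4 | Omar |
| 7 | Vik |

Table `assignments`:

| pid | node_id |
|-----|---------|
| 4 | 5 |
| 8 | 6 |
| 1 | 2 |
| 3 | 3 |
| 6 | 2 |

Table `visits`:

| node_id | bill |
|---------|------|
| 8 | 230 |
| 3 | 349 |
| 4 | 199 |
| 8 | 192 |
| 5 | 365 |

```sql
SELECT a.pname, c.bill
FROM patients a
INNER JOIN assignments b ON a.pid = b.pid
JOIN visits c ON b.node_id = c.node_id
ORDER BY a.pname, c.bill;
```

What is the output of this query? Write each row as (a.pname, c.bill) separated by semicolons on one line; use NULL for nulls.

(Ken, 349); (Omar, 365)

Joins associate left-to-right: patients INNER JOIN assignments on pid gives 4 intermediate row(s).
Then INNER JOIN `visits c` on node_id: keep only rows whose b.node_id appears in c.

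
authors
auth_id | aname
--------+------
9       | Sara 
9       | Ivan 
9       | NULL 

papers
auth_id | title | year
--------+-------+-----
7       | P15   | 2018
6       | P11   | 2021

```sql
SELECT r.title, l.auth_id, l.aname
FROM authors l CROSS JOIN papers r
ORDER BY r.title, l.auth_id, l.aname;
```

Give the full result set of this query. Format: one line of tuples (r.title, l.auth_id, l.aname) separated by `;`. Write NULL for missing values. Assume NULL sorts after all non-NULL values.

(P11, 9, Ivan); (P11, 9, Sara); (P11, 9, NULL); (P15, 9, Ivan); (P15, 9, Sara); (P15, 9, NULL)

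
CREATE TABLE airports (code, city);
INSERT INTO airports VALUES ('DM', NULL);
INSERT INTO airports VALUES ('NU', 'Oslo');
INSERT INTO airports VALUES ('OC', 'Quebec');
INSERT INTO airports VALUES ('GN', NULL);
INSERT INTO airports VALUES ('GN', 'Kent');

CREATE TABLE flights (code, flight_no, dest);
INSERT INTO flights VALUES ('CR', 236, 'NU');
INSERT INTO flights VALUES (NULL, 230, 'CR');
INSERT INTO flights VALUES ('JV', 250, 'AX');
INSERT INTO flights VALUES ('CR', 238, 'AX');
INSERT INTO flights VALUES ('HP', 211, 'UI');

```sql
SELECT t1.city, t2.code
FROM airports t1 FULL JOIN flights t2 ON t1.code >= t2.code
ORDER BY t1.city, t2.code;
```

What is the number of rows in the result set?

FULL OUTER JOIN keeps every row from both sides; unmatched rows get NULL for the other side's columns.
Matching on t1.code >= t2.code. A NULL in a compared column never satisfies the condition.
- code=DM: 2 matching t2 row(s), so 2 row(s) emitted.
- code=NU: 4 matching t2 row(s), so 4 row(s) emitted.
- code=OC: 4 matching t2 row(s), so 4 row(s) emitted.
- code=GN: 2 matching t2 row(s), so 2 row(s) emitted.
- code=GN: 2 matching t2 row(s), so 2 row(s) emitted.
- plus 1 unmatched t2 row(s), each kept with NULL t1 columns.
Total: 14 matched + 1 padded = 15 rows.

15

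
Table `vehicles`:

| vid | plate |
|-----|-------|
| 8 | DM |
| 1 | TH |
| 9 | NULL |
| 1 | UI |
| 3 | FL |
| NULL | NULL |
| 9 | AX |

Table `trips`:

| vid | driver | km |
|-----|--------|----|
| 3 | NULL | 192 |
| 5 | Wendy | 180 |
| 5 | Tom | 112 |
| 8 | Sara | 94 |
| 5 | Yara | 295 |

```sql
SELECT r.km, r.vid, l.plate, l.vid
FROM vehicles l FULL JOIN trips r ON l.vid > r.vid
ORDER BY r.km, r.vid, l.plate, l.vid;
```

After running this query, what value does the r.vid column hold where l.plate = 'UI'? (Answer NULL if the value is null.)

NULL

FULL OUTER JOIN keeps every row from both sides; unmatched rows get NULL for the other side's columns.
Matching on l.vid > r.vid. A NULL in a compared column never satisfies the condition.
Matched pairs: 14; unmatched l rows kept: 4; unmatched r rows kept: 0.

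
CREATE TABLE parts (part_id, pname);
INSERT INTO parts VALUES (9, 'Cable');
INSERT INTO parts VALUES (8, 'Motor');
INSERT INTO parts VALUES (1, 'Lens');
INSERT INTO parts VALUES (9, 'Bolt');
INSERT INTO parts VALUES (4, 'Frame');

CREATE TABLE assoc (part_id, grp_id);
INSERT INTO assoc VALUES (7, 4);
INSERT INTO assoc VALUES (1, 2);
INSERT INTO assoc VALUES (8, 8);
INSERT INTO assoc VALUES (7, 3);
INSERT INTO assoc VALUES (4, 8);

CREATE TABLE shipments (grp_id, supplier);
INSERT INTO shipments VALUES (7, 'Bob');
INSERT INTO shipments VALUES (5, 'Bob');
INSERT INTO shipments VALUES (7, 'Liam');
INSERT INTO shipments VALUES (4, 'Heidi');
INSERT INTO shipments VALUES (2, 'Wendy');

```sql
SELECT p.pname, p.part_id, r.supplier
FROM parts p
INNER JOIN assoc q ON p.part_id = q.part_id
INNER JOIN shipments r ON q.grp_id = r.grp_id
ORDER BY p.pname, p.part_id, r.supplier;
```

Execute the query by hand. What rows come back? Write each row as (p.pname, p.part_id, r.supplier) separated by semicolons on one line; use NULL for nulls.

(Lens, 1, Wendy)

Joins associate left-to-right: parts INNER JOIN assoc on part_id gives 3 intermediate row(s).
Then INNER JOIN `shipments r` on grp_id: keep only rows whose q.grp_id appears in r.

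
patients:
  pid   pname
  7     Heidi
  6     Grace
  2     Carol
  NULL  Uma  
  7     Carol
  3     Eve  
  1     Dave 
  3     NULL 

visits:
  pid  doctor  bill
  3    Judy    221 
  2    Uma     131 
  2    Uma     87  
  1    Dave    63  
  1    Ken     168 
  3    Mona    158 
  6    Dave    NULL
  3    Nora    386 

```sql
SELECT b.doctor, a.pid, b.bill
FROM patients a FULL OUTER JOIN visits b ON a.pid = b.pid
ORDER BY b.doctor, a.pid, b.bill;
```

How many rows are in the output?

FULL OUTER JOIN keeps every row from both sides; unmatched rows get NULL for the other side's columns.
Matching on a.pid = b.pid. A NULL in a compared column never satisfies the condition.
- a (pid=7) has no partner → padded with NULL.
- a (pid=6) pairs with 1 row(s) of b.
- a (pid=2) pairs with 2 row(s) of b.
- a (pid=NULL) has no partner → padded with NULL.
- a (pid=7) has no partner → padded with NULL.
- a (pid=3) pairs with 3 row(s) of b.
- a (pid=1) pairs with 2 row(s) of b.
- a (pid=3) pairs with 3 row(s) of b.
Total: 11 matched + 3 padded = 14 rows.

14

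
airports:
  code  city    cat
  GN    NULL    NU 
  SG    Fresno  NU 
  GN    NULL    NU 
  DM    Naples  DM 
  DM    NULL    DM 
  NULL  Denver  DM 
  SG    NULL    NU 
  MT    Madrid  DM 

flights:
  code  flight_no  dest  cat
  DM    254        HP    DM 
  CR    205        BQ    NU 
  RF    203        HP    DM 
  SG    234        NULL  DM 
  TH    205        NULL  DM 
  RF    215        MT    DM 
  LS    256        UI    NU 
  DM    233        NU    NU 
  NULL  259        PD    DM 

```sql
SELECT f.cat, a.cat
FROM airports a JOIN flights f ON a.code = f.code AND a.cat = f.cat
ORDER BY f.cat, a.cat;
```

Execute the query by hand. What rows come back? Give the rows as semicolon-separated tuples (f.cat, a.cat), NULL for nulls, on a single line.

INNER JOIN keeps only pairs where the ON condition holds.
Matching on a.code = f.code AND a.cat = f.cat. A NULL in a compared column never satisfies the condition.
Matched pairs: 2.

(DM, DM); (DM, DM)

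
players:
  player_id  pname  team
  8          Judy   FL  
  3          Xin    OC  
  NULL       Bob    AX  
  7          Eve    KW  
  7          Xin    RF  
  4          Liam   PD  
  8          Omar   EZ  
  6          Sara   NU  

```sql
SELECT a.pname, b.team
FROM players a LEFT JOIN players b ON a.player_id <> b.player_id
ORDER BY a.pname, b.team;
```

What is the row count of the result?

39

LEFT JOIN keeps every row from `players a`; unmatched rows get NULL for `players b`'s columns.
Matching on a.player_id <> b.player_id. A NULL in a compared column never satisfies the condition.
- a (player_id=8) pairs with 5 row(s) of b.
- a (player_id=3) pairs with 6 row(s) of b.
- a (player_id=NULL) has no partner → padded with NULL.
- a (player_id=7) pairs with 5 row(s) of b.
- a (player_id=7) pairs with 5 row(s) of b.
- a (player_id=4) pairs with 6 row(s) of b.
- a (player_id=8) pairs with 5 row(s) of b.
- a (player_id=6) pairs with 6 row(s) of b.
Total: 38 matched + 1 padded = 39 rows.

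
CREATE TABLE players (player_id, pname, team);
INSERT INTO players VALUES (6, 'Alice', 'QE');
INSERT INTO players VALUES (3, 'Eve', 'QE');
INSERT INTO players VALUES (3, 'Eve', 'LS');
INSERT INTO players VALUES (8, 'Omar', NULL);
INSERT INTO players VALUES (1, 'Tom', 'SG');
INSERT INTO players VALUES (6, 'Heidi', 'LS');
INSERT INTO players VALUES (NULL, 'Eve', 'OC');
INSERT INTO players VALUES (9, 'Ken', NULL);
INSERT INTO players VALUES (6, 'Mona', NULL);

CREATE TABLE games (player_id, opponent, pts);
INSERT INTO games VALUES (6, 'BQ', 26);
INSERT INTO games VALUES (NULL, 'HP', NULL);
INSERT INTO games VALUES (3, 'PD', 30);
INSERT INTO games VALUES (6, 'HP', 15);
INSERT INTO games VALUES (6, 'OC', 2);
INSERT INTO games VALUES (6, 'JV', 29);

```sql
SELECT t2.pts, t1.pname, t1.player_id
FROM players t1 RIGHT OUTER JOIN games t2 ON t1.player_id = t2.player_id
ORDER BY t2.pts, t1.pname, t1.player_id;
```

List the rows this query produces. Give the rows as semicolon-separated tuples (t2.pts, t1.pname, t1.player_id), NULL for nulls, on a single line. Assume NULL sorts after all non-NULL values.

(2, Alice, 6); (2, Heidi, 6); (2, Mona, 6); (15, Alice, 6); (15, Heidi, 6); (15, Mona, 6); (26, Alice, 6); (26, Heidi, 6); (26, Mona, 6); (29, Alice, 6); (29, Heidi, 6); (29, Mona, 6); (30, Eve, 3); (30, Eve, 3); (NULL, NULL, NULL)

RIGHT JOIN keeps every row from `games`; unmatched rows get NULL for `players`'s columns.
Matching on t1.player_id = t2.player_id. A NULL in a compared column never satisfies the condition.
Matched pairs: 14; unmatched t2 rows kept: 1.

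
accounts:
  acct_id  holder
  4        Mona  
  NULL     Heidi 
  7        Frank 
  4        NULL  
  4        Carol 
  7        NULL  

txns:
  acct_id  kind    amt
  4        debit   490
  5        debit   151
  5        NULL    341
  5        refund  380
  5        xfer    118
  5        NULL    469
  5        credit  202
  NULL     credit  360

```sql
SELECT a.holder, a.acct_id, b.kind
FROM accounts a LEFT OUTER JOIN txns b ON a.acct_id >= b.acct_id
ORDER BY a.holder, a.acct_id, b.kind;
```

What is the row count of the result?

LEFT JOIN keeps every row from `accounts`; unmatched rows get NULL for `txns`'s columns.
Matching on a.acct_id >= b.acct_id. A NULL in a compared column never satisfies the condition.
- a (acct_id=4) pairs with 1 row(s) of b.
- a (acct_id=NULL) has no partner → padded with NULL.
- a (acct_id=7) pairs with 7 row(s) of b.
- a (acct_id=4) pairs with 1 row(s) of b.
- a (acct_id=4) pairs with 1 row(s) of b.
- a (acct_id=7) pairs with 7 row(s) of b.
Total: 17 matched + 1 padded = 18 rows.

18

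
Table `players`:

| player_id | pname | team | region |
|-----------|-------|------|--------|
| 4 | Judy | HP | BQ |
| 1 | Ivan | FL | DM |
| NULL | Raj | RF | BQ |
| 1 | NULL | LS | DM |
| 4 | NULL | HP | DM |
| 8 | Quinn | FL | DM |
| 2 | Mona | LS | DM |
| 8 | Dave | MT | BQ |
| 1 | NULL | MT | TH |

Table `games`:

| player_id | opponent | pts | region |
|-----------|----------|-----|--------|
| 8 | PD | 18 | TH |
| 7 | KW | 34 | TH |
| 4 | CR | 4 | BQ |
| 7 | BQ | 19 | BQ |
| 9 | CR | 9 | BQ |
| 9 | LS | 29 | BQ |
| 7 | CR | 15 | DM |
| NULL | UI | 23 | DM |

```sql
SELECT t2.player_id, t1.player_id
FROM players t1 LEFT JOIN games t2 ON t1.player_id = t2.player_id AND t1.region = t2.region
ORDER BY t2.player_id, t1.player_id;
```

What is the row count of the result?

9

LEFT JOIN keeps every row from `players`; unmatched rows get NULL for `games`'s columns.
Matching on t1.player_id = t2.player_id AND t1.region = t2.region. A NULL in a compared column never satisfies the condition.
- t1 (player_id=4, region=BQ) pairs with 1 row(s) of t2.
- t1 (player_id=1, region=DM) has no partner → padded with NULL.
- t1 (player_id=NULL, region=BQ) has no partner → padded with NULL.
- t1 (player_id=1, region=DM) has no partner → padded with NULL.
- t1 (player_id=4, region=DM) has no partner → padded with NULL.
- t1 (player_id=8, region=DM) has no partner → padded with NULL.
- t1 (player_id=2, region=DM) has no partner → padded with NULL.
- t1 (player_id=8, region=BQ) has no partner → padded with NULL.
- t1 (player_id=1, region=TH) has no partner → padded with NULL.
Total: 1 matched + 8 padded = 9 rows.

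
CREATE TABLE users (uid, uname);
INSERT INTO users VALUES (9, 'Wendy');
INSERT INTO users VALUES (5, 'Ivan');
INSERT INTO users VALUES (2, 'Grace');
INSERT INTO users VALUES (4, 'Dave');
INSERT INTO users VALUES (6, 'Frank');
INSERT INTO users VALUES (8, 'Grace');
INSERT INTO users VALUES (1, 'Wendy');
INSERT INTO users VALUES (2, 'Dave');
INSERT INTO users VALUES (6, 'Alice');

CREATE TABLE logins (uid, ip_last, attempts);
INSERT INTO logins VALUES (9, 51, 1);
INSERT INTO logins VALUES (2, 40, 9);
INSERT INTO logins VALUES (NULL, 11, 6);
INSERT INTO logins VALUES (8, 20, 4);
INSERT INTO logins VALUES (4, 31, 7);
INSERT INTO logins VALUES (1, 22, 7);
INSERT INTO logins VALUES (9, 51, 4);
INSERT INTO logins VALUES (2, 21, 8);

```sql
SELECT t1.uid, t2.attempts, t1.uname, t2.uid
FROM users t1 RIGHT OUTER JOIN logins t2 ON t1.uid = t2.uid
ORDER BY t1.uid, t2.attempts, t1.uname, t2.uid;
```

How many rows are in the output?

RIGHT JOIN keeps every row from `logins`; unmatched rows get NULL for `users`'s columns.
Matching on t1.uid = t2.uid. A NULL in a compared column never satisfies the condition.
- t1 row (uid=9): matches 2 t2 row(s) → 2 output row(s).
- t1 row (uid=5): no match.
- t1 row (uid=2): matches 2 t2 row(s) → 2 output row(s).
- t1 row (uid=4): matches 1 t2 row(s) → 1 output row(s).
- t1 row (uid=6): no match.
- t1 row (uid=8): matches 1 t2 row(s) → 1 output row(s).
- t1 row (uid=1): matches 1 t2 row(s) → 1 output row(s).
- t1 row (uid=2): matches 2 t2 row(s) → 2 output row(s).
- t1 row (uid=6): no match.
- 1 row(s) from t2 found no t1 partner → padded with NULL.
Total: 9 matched + 1 padded = 10 rows.

10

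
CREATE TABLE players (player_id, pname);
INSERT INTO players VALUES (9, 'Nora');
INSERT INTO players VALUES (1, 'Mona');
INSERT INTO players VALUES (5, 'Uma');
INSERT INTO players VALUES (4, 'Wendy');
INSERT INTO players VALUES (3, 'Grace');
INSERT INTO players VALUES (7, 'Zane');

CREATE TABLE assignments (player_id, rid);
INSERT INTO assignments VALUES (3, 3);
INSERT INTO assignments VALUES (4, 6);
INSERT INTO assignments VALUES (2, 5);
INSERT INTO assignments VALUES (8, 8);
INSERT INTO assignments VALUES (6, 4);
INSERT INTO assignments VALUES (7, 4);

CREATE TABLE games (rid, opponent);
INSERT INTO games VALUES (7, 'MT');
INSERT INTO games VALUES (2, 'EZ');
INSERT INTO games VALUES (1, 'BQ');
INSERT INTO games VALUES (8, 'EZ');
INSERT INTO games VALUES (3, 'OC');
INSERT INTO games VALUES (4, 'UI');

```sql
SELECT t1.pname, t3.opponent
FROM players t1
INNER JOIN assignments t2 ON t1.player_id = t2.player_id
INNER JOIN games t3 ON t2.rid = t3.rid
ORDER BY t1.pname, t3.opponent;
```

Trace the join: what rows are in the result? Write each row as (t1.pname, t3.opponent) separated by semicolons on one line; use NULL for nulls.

Joins associate left-to-right: players INNER JOIN assignments on player_id gives 3 intermediate row(s).
Then INNER JOIN `games t3` on rid: keep only rows whose t2.rid appears in t3.

(Grace, OC); (Zane, UI)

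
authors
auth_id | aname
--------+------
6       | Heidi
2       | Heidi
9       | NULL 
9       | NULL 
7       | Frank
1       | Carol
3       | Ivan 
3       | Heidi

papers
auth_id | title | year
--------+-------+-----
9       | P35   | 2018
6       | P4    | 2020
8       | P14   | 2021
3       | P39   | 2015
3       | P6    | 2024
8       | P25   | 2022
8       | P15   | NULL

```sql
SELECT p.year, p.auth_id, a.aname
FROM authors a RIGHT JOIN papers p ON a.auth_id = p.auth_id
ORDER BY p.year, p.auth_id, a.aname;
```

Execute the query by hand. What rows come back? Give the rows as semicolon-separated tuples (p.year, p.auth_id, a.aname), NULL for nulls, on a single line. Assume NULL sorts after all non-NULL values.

RIGHT JOIN keeps every row from `papers`; unmatched rows get NULL for `authors`'s columns.
Matching on a.auth_id = p.auth_id.
- a[0] auth_id=6 → 1 match(es) in p → 1 row(s).
- a[1] auth_id=2 → no match.
- a[2] auth_id=9 → 1 match(es) in p → 1 row(s).
- a[3] auth_id=9 → 1 match(es) in p → 1 row(s).
- a[4] auth_id=7 → no match.
- a[5] auth_id=1 → no match.
- a[6] auth_id=3 → 2 match(es) in p → 2 row(s).
- a[7] auth_id=3 → 2 match(es) in p → 2 row(s).
- 3 p row(s) had no a match → kept, a columns NULL.
After projecting and ordering:
p.year | p.auth_id | a.aname
2015 | 3 | Heidi
2015 | 3 | Ivan
2018 | 9 | NULL
2018 | 9 | NULL
2020 | 6 | Heidi
2021 | 8 | NULL
2022 | 8 | NULL
2024 | 3 | Heidi
2024 | 3 | Ivan
NULL | 8 | NULL

(2015, 3, Heidi); (2015, 3, Ivan); (2018, 9, NULL); (2018, 9, NULL); (2020, 6, Heidi); (2021, 8, NULL); (2022, 8, NULL); (2024, 3, Heidi); (2024, 3, Ivan); (NULL, 8, NULL)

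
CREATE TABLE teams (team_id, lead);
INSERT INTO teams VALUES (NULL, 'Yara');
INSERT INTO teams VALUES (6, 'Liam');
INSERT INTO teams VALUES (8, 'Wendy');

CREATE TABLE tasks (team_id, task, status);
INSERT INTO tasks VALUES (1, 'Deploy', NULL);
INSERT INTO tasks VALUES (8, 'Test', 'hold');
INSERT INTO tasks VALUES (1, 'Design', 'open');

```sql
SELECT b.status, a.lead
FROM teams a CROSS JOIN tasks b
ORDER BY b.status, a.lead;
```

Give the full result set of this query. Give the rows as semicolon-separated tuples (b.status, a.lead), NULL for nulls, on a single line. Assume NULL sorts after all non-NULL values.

(hold, Liam); (hold, Wendy); (hold, Yara); (open, Liam); (open, Wendy); (open, Yara); (NULL, Liam); (NULL, Wendy); (NULL, Yara)

CROSS JOIN pairs every row of `teams` with every row of `tasks`: 3 × 3 = 9 rows.
After projecting and ordering:
b.status | a.lead
hold | Liam
hold | Wendy
hold | Yara
open | Liam
open | Wendy
open | Yara
NULL | Liam
NULL | Wendy
NULL | Yara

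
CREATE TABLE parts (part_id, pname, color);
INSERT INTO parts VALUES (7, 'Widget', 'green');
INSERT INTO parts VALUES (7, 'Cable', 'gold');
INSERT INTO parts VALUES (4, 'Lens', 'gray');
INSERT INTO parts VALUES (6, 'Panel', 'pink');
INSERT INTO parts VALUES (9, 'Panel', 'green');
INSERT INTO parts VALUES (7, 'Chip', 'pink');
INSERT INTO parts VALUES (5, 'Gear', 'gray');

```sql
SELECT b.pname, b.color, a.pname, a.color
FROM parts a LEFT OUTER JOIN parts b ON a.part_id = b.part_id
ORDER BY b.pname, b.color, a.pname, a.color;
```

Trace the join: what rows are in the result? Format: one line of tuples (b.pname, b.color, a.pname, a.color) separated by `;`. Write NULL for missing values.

LEFT JOIN keeps every row from `parts a`; unmatched rows get NULL for `parts b`'s columns.
Matching on a.part_id = b.part_id.
Matched pairs: 13; unmatched a rows kept: 0.

(Cable, gold, Cable, gold); (Cable, gold, Chip, pink); (Cable, gold, Widget, green); (Chip, pink, Cable, gold); (Chip, pink, Chip, pink); (Chip, pink, Widget, green); (Gear, gray, Gear, gray); (Lens, gray, Lens, gray); (Panel, green, Panel, green); (Panel, pink, Panel, pink); (Widget, green, Cable, gold); (Widget, green, Chip, pink); (Widget, green, Widget, green)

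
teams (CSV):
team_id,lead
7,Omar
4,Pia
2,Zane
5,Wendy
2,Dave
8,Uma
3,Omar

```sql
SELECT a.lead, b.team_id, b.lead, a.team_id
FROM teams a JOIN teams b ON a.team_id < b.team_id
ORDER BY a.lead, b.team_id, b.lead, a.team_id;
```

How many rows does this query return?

20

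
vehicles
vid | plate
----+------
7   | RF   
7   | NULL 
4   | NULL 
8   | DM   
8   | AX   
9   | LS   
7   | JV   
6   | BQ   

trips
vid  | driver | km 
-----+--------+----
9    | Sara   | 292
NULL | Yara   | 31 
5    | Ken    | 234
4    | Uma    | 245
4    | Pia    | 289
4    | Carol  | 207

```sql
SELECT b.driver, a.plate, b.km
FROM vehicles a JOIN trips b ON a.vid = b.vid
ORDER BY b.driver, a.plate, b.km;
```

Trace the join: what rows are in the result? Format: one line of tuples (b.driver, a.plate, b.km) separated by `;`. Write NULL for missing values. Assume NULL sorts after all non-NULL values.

INNER JOIN keeps only pairs where the ON condition holds.
Matching on a.vid = b.vid. A NULL in a compared column never satisfies the condition.
- a[0] vid=7 → no match; dropped.
- a[1] vid=7 → no match; dropped.
- a[2] vid=4 → 3 match(es) in b → 3 row(s).
- a[3] vid=8 → no match; dropped.
- a[4] vid=8 → no match; dropped.
- a[5] vid=9 → 1 match(es) in b → 1 row(s).
- a[6] vid=7 → no match; dropped.
- a[7] vid=6 → no match; dropped.
After projecting and ordering:
b.driver | a.plate | b.km
Carol | NULL | 207
Pia | NULL | 289
Sara | LS | 292
Uma | NULL | 245

(Carol, NULL, 207); (Pia, NULL, 289); (Sara, LS, 292); (Uma, NULL, 245)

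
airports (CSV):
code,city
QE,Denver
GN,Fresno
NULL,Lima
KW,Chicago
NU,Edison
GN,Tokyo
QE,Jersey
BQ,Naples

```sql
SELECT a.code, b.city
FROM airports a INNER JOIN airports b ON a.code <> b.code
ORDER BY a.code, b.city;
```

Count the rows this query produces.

38

INNER JOIN keeps only pairs where the ON condition holds.
Matching on a.code <> b.code. A NULL in a compared column never satisfies the condition.
- a[0] code=QE → 5 match(es) in b → 5 row(s).
- a[1] code=GN → 5 match(es) in b → 5 row(s).
- a[2] code=NULL → no match; dropped.
- a[3] code=KW → 6 match(es) in b → 6 row(s).
- a[4] code=NU → 6 match(es) in b → 6 row(s).
- a[5] code=GN → 5 match(es) in b → 5 row(s).
- a[6] code=QE → 5 match(es) in b → 5 row(s).
- a[7] code=BQ → 6 match(es) in b → 6 row(s).
Total: 38 rows.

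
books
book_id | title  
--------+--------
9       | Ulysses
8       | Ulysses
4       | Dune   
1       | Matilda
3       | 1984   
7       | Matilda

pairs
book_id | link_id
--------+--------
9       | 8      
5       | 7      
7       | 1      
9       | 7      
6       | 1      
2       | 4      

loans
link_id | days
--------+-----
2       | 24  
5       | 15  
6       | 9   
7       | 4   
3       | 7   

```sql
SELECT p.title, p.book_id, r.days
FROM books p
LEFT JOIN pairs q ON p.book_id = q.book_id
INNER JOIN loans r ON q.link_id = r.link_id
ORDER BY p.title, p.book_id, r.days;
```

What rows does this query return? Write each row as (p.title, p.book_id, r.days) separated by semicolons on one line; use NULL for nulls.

(Ulysses, 9, 4)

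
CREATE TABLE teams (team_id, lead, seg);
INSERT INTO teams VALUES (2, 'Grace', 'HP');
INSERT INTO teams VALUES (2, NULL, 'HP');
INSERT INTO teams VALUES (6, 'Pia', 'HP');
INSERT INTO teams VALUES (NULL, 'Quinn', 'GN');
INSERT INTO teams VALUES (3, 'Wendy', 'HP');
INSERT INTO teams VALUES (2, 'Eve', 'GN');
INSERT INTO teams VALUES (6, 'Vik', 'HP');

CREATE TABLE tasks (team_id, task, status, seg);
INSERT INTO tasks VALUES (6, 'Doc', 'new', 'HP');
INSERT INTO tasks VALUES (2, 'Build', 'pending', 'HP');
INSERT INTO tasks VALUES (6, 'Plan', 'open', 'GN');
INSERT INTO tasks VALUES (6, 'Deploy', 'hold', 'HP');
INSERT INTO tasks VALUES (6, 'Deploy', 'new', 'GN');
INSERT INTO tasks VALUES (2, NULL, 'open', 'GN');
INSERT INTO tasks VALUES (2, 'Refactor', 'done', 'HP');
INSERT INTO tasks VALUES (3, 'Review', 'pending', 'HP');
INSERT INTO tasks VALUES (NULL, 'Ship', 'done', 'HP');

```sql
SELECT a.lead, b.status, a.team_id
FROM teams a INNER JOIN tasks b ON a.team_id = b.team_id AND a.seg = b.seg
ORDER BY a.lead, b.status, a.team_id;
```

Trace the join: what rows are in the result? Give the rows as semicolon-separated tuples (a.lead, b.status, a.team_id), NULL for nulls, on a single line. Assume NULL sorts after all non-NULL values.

INNER JOIN keeps only pairs where the ON condition holds.
Matching on a.team_id = b.team_id AND a.seg = b.seg. A NULL in a compared column never satisfies the condition.
- a[0] team_id=2, seg=HP → 2 match(es) in b → 2 row(s).
- a[1] team_id=2, seg=HP → 2 match(es) in b → 2 row(s).
- a[2] team_id=6, seg=HP → 2 match(es) in b → 2 row(s).
- a[3] team_id=NULL, seg=GN → no match; dropped.
- a[4] team_id=3, seg=HP → 1 match(es) in b → 1 row(s).
- a[5] team_id=2, seg=GN → 1 match(es) in b → 1 row(s).
- a[6] team_id=6, seg=HP → 2 match(es) in b → 2 row(s).
After projecting and ordering:
a.lead | b.status | a.team_id
Eve | open | 2
Grace | done | 2
Grace | pending | 2
Pia | hold | 6
Pia | new | 6
Vik | hold | 6
Vik | new | 6
Wendy | pending | 3
NULL | done | 2
NULL | pending | 2

(Eve, open, 2); (Grace, done, 2); (Grace, pending, 2); (Pia, hold, 6); (Pia, new, 6); (Vik, hold, 6); (Vik, new, 6); (Wendy, pending, 3); (NULL, done, 2); (NULL, pending, 2)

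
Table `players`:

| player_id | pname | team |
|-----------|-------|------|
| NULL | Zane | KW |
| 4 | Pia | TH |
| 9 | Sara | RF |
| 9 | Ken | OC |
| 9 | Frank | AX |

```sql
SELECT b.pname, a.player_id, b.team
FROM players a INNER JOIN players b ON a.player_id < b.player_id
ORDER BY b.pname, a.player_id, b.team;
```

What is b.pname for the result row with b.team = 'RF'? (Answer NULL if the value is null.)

Sara

INNER JOIN keeps only pairs where the ON condition holds.
Matching on a.player_id < b.player_id. A NULL in a compared column never satisfies the condition.
Matched pairs: 3.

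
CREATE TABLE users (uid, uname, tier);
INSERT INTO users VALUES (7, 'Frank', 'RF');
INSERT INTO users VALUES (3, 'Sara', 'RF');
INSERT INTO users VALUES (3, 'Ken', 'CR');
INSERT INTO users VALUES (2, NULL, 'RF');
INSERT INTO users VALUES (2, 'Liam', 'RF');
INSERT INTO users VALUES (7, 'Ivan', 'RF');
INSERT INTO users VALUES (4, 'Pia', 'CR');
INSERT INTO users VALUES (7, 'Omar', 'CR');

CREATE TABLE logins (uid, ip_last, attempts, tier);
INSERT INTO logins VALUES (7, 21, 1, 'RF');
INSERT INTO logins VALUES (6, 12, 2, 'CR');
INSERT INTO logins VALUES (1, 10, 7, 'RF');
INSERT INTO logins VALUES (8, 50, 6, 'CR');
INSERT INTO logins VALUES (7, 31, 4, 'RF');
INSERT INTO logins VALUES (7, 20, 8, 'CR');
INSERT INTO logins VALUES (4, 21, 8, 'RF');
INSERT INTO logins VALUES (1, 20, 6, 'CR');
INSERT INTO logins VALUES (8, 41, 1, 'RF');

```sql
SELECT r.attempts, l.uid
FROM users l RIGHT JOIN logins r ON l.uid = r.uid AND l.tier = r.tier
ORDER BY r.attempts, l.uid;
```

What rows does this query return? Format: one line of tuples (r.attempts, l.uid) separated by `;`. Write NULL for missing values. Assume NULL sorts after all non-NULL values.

RIGHT JOIN keeps every row from `logins`; unmatched rows get NULL for `users`'s columns.
Matching on l.uid = r.uid AND l.tier = r.tier.
- l (uid=7, tier=RF) pairs with 2 row(s) of r.
- l (uid=3, tier=RF) has no partner in r.
- l (uid=3, tier=CR) has no partner in r.
- l (uid=2, tier=RF) has no partner in r.
- l (uid=2, tier=RF) has no partner in r.
- l (uid=7, tier=RF) pairs with 2 row(s) of r.
- l (uid=4, tier=CR) has no partner in r.
- l (uid=7, tier=CR) pairs with 1 row(s) of r.
- 6 row(s) from r found no l partner → padded with NULL.

(1, 7); (1, 7); (1, NULL); (2, NULL); (4, 7); (4, 7); (6, NULL); (6, NULL); (7, NULL); (8, 7); (8, NULL)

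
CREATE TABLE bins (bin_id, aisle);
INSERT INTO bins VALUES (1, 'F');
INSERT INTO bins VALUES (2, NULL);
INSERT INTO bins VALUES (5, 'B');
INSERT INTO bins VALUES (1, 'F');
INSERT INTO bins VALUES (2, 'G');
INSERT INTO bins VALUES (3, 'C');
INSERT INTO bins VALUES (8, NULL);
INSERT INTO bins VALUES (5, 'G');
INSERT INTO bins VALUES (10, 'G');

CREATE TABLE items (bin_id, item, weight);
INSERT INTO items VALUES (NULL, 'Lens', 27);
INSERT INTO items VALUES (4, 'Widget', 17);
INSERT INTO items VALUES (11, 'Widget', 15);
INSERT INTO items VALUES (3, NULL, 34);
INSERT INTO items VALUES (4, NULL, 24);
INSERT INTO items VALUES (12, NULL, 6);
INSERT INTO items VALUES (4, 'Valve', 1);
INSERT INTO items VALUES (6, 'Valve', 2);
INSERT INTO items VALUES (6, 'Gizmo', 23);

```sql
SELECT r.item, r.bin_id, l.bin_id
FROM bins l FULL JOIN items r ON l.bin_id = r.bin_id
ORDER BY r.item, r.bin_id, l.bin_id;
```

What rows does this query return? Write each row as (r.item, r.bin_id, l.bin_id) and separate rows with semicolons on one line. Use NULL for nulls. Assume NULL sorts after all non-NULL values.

(Gizmo, 6, NULL); (Lens, NULL, NULL); (Valve, 4, NULL); (Valve, 6, NULL); (Widget, 4, NULL); (Widget, 11, NULL); (NULL, 3, 3); (NULL, 4, NULL); (NULL, 12, NULL); (NULL, NULL, 1); (NULL, NULL, 1); (NULL, NULL, 2); (NULL, NULL, 2); (NULL, NULL, 5); (NULL, NULL, 5); (NULL, NULL, 8); (NULL, NULL, 10)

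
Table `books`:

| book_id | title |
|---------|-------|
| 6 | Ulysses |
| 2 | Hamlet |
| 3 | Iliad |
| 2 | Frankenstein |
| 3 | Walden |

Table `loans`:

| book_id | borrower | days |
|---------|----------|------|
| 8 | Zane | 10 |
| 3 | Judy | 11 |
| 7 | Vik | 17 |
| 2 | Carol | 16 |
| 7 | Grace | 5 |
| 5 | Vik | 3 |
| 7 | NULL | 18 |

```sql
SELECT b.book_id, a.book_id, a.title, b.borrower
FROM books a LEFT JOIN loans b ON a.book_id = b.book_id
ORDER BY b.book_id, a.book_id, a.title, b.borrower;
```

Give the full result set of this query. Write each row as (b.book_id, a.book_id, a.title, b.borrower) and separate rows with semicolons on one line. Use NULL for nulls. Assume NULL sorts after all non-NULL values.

LEFT JOIN keeps every row from `books`; unmatched rows get NULL for `loans`'s columns.
Matching on a.book_id = b.book_id.
- a (book_id=6) has no partner → padded with NULL.
- a (book_id=2) pairs with 1 row(s) of b.
- a (book_id=3) pairs with 1 row(s) of b.
- a (book_id=2) pairs with 1 row(s) of b.
- a (book_id=3) pairs with 1 row(s) of b.
After projecting and ordering:
b.book_id | a.book_id | a.title | b.borrower
2 | 2 | Frankenstein | Carol
2 | 2 | Hamlet | Carol
3 | 3 | Iliad | Judy
3 | 3 | Walden | Judy
NULL | 6 | Ulysses | NULL

(2, 2, Frankenstein, Carol); (2, 2, Hamlet, Carol); (3, 3, Iliad, Judy); (3, 3, Walden, Judy); (NULL, 6, Ulysses, NULL)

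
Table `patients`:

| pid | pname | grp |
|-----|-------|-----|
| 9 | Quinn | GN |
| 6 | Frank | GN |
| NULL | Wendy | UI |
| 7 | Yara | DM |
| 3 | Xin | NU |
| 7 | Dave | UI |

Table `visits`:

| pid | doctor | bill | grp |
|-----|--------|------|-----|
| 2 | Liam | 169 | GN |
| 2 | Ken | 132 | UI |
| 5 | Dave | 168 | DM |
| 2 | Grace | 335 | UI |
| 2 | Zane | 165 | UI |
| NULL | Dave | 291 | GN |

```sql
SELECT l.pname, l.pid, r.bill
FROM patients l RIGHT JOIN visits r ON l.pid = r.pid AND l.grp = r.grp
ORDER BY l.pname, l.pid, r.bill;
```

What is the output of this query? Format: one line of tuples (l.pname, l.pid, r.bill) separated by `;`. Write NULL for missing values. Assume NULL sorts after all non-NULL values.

RIGHT JOIN keeps every row from `visits`; unmatched rows get NULL for `patients`'s columns.
Matching on l.pid = r.pid AND l.grp = r.grp. A NULL in a compared column never satisfies the condition.
- l (pid=9, grp=GN) has no partner in r.
- l (pid=6, grp=GN) has no partner in r.
- l (pid=NULL, grp=UI) has no partner in r.
- l (pid=7, grp=DM) has no partner in r.
- l (pid=3, grp=NU) has no partner in r.
- l (pid=7, grp=UI) has no partner in r.
- plus 6 unmatched r row(s), each kept with NULL l columns.
After projecting and ordering:
l.pname | l.pid | r.bill
NULL | NULL | 132
NULL | NULL | 165
NULL | NULL | 168
NULL | NULL | 169
NULL | NULL | 291
NULL | NULL | 335

(NULL, NULL, 132); (NULL, NULL, 165); (NULL, NULL, 168); (NULL, NULL, 169); (NULL, NULL, 291); (NULL, NULL, 335)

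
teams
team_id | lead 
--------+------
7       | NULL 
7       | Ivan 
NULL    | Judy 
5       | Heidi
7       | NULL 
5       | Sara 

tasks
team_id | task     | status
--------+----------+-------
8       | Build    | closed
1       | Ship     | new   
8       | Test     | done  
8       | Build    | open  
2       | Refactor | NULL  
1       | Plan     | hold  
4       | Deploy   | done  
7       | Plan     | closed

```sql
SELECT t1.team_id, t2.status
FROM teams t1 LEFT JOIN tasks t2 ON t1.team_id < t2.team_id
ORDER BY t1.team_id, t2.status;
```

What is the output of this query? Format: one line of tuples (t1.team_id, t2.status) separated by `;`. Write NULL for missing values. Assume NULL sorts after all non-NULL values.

(5, closed); (5, closed); (5, closed); (5, closed); (5, done); (5, done); (5, open); (5, open); (7, closed); (7, closed); (7, closed); (7, done); (7, done); (7, done); (7, open); (7, open); (7, open); (NULL, NULL)

LEFT JOIN keeps every row from `teams`; unmatched rows get NULL for `tasks`'s columns.
Matching on t1.team_id < t2.team_id. A NULL in a compared column never satisfies the condition.
- team_id=7: 3 matching t2 row(s), so 3 row(s) emitted.
- team_id=7: 3 matching t2 row(s), so 3 row(s) emitted.
- team_id=NULL: no t2 row matches, row kept with t2 columns NULL.
- team_id=5: 4 matching t2 row(s), so 4 row(s) emitted.
- team_id=7: 3 matching t2 row(s), so 3 row(s) emitted.
- team_id=5: 4 matching t2 row(s), so 4 row(s) emitted.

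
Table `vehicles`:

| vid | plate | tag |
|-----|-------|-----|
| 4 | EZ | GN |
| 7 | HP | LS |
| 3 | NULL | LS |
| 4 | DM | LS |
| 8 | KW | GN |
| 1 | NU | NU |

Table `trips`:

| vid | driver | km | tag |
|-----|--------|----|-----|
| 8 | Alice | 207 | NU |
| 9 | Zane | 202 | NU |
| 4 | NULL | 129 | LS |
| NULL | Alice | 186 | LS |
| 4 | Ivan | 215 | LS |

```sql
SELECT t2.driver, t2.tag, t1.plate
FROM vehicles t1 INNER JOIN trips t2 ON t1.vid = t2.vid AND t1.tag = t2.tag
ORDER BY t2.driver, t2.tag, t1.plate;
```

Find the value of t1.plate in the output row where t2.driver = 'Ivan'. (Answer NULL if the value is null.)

INNER JOIN keeps only pairs where the ON condition holds.
Matching on t1.vid = t2.vid AND t1.tag = t2.tag. A NULL in a compared column never satisfies the condition.
- t1[0] vid=4, tag=GN → no match; dropped.
- t1[1] vid=7, tag=LS → no match; dropped.
- t1[2] vid=3, tag=LS → no match; dropped.
- t1[3] vid=4, tag=LS → 2 match(es) in t2 → 2 row(s).
- t1[4] vid=8, tag=GN → no match; dropped.
- t1[5] vid=1, tag=NU → no match; dropped.

DM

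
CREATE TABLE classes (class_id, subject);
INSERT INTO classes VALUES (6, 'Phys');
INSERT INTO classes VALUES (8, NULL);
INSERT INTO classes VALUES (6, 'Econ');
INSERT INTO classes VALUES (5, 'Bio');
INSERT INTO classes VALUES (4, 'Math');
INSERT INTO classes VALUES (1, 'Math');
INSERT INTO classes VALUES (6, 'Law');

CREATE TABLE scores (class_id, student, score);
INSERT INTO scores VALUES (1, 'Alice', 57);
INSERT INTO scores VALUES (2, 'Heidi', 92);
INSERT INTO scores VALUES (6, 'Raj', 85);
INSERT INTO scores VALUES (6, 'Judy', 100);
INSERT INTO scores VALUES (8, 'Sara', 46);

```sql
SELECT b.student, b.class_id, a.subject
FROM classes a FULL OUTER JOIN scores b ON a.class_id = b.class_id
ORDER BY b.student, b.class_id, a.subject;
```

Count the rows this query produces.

11

FULL OUTER JOIN keeps every row from both sides; unmatched rows get NULL for the other side's columns.
Matching on a.class_id = b.class_id.
- a[0] class_id=6 → 2 match(es) in b → 2 row(s).
- a[1] class_id=8 → 1 match(es) in b → 1 row(s).
- a[2] class_id=6 → 2 match(es) in b → 2 row(s).
- a[3] class_id=5 → no match; kept with NULLs on the b side.
- a[4] class_id=4 → no match; kept with NULLs on the b side.
- a[5] class_id=1 → 1 match(es) in b → 1 row(s).
- a[6] class_id=6 → 2 match(es) in b → 2 row(s).
- 1 b row(s) had no a match → kept, a columns NULL.
Total: 8 matched + 3 padded = 11 rows.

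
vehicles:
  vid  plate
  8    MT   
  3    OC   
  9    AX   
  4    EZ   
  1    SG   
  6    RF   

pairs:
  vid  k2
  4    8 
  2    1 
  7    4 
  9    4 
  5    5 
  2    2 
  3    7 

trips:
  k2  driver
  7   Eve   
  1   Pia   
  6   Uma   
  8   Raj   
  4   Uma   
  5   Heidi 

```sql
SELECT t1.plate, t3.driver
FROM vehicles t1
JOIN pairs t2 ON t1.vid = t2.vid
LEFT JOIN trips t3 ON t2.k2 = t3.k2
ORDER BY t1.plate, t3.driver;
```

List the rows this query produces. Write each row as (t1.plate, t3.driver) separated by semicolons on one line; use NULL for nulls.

(AX, Uma); (EZ, Raj); (OC, Eve)

Joins associate left-to-right: vehicles INNER JOIN pairs on vid gives 3 intermediate row(s).
Then LEFT JOIN `trips t3` on k2: each of those 3 rows is kept; rows whose t2.k2 has no match in t3 get NULL for t3's columns.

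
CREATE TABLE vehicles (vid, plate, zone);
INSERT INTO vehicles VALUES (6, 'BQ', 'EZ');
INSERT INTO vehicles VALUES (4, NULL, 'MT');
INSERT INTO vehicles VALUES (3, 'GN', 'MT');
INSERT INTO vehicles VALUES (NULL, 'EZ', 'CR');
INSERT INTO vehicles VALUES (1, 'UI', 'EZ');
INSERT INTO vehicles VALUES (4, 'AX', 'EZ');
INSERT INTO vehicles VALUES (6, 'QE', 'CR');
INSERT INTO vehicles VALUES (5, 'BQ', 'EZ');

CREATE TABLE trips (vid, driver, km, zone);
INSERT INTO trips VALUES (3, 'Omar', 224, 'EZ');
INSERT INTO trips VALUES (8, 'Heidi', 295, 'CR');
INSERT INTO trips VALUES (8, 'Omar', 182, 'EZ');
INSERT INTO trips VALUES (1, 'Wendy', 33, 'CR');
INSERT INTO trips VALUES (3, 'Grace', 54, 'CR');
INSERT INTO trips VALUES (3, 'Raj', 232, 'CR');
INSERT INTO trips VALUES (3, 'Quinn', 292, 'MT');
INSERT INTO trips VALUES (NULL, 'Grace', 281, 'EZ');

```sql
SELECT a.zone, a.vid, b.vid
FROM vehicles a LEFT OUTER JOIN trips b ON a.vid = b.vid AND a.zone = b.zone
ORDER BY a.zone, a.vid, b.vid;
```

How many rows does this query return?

LEFT JOIN keeps every row from `vehicles`; unmatched rows get NULL for `trips`'s columns.
Matching on a.vid = b.vid AND a.zone = b.zone. A NULL in a compared column never satisfies the condition.
- a (vid=6, zone=EZ) has no partner → padded with NULL.
- a (vid=4, zone=MT) has no partner → padded with NULL.
- a (vid=3, zone=MT) pairs with 1 row(s) of b.
- a (vid=NULL, zone=CR) has no partner → padded with NULL.
- a (vid=1, zone=EZ) has no partner → padded with NULL.
- a (vid=4, zone=EZ) has no partner → padded with NULL.
- a (vid=6, zone=CR) has no partner → padded with NULL.
- a (vid=5, zone=EZ) has no partner → padded with NULL.
Total: 1 matched + 7 padded = 8 rows.

8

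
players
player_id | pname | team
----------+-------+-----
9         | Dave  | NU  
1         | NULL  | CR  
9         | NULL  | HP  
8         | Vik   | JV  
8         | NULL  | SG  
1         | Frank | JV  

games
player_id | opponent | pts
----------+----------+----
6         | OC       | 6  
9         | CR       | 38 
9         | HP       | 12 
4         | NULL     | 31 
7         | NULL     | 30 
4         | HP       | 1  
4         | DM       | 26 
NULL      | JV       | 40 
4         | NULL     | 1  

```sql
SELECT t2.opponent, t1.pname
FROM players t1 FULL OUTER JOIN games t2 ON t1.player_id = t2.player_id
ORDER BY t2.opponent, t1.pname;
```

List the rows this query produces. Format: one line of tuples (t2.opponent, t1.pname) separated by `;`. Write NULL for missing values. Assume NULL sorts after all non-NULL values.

FULL OUTER JOIN keeps every row from both sides; unmatched rows get NULL for the other side's columns.
Matching on t1.player_id = t2.player_id. A NULL in a compared column never satisfies the condition.
- t1[0] player_id=9 → 2 match(es) in t2 → 2 row(s).
- t1[1] player_id=1 → no match; kept with NULLs on the t2 side.
- t1[2] player_id=9 → 2 match(es) in t2 → 2 row(s).
- t1[3] player_id=8 → no match; kept with NULLs on the t2 side.
- t1[4] player_id=8 → no match; kept with NULLs on the t2 side.
- t1[5] player_id=1 → no match; kept with NULLs on the t2 side.
- 7 t2 row(s) had no t1 match → kept, t1 columns NULL.

(CR, Dave); (CR, NULL); (DM, NULL); (HP, Dave); (HP, NULL); (HP, NULL); (JV, NULL); (OC, NULL); (NULL, Frank); (NULL, Vik); (NULL, NULL); (NULL, NULL); (NULL, NULL); (NULL, NULL); (NULL, NULL)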